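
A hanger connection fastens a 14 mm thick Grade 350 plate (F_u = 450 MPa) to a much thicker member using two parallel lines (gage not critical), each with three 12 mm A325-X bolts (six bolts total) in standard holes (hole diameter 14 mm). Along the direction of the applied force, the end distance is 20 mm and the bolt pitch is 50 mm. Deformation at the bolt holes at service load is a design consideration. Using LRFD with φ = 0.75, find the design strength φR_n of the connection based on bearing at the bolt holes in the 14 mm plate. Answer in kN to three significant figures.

Per bolt r_n = 1.2 l_c t F_u ≤ 2.4 d t F_u; upper limit = 2.4 × 12 × 14 × 450 / 1000 = 181.4 kN.
Edge bolt: l_c = 20 − 14/2 = 13 mm → 1.2 × 13 × 14 × 450 / 1000 = 98.28 → r_n = 98.28 kN.
Interior bolts: l_c = 50 − 14 = 36 mm → 1.2 × 36 × 14 × 450 / 1000 = 272.2 → r_n = 181.4 kN.
R_n = 2 × 98.28 + 4 × 181.4 = 922.3 kN.
Design strength φR_n = 0.75 × 922.3 = 692 kN.

692 kN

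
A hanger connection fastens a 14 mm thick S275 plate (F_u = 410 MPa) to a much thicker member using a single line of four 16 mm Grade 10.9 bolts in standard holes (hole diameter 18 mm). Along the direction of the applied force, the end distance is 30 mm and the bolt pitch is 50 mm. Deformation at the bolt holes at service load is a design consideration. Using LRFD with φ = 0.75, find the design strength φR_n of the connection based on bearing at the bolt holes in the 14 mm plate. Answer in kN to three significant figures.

604 kN

Per bolt r_n = 1.2 l_c t F_u ≤ 2.4 d t F_u; upper limit = 2.4 × 16 × 14 × 410 / 1000 = 220.4 kN.
Edge bolt: l_c = 30 − 18/2 = 21 mm → 1.2 × 21 × 14 × 410 / 1000 = 144.6 → r_n = 144.6 kN.
Interior bolts: l_c = 50 − 18 = 32 mm → 1.2 × 32 × 14 × 410 / 1000 = 220.4 → r_n = 220.4 kN.
R_n = 1 × 144.6 + 3 × 220.4 = 805.9 kN.
Design strength φR_n = 0.75 × 805.9 = 604 kN.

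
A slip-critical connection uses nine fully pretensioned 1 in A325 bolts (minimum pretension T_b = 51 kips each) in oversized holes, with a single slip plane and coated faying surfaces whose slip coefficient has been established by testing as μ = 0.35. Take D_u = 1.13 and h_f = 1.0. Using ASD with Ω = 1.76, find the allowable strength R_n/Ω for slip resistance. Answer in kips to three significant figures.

R_n = μ · D_u · h_f · T_b · n_s · n_b = 0.35 × 1.13 × 1.0 × 51 × 1 × 9 = 181.5 kips.
Allowable strength R_n/Ω = 181.5 / 1.76 = 103 kips.

103 kips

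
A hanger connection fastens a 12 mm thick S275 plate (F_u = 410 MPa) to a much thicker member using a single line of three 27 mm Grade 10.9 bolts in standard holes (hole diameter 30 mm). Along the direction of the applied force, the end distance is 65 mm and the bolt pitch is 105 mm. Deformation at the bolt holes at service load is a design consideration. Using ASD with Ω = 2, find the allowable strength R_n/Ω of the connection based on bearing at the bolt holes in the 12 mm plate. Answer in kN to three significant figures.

466 kN

Per bolt r_n = 1.2 l_c t F_u ≤ 2.4 d t F_u; upper limit = 2.4 × 27 × 12 × 410 / 1000 = 318.8 kN.
Edge bolt: l_c = 65 − 30/2 = 50 mm → 1.2 × 50 × 12 × 410 / 1000 = 295.2 → r_n = 295.2 kN.
Interior bolts: l_c = 105 − 30 = 75 mm → 1.2 × 75 × 12 × 410 / 1000 = 442.8 → r_n = 318.8 kN.
R_n = 1 × 295.2 + 2 × 318.8 = 932.8 kN.
Allowable strength R_n/Ω = 932.8 / 2 = 466 kN.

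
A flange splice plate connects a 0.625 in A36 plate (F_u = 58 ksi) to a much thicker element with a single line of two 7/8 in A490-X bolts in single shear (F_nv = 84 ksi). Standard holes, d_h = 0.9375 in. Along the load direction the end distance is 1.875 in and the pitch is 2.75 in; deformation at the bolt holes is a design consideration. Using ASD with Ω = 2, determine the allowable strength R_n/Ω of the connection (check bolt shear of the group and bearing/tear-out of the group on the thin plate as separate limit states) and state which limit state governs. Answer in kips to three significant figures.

50.5 kips (bolt shear governs)

Bolt shear: A_b = π·0.875²/4 = 0.6013 in²; R_n = 84 × 0.6013 × 2 × 1 = 101 kips → 101 / 2 = 50.5 kips.
Bearing (1.2 l_c t F_u ≤ 2.4 d t F_u): upper limit = 2.4·0.875·0.625·58 = 76.12 kips.
  Edge l_c = 1.875 − 0.9375/2 = 1.406 → r_n = 61.17 kips; interior l_c = 2.75 − 0.9375 = 1.812 → r_n = 76.12 kips.
  R_n,bearing = 1·61.17 + 1·76.12 = 137.3 kips → 137.3 / 2 = 68.6 kips.
Bolt shear governs: 50.5 kips.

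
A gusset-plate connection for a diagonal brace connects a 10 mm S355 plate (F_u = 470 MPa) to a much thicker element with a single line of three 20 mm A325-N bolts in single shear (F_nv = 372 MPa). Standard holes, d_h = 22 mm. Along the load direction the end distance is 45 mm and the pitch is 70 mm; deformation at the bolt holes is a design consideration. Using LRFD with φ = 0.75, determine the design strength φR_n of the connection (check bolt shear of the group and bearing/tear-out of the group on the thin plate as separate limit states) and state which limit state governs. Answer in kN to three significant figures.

Bolt shear: A_b = π·20²/4 = 314.2 mm²; R_n = 372 × 314.2 × 3 × 1 / 1000 = 350.6 kN → 0.75 × 350.6 = 263 kN.
Bearing (1.2 l_c t F_u ≤ 2.4 d t F_u): upper limit = 2.4·20·10·470 / 1000 = 225.6 kN.
  Edge l_c = 45 − 22/2 = 34 → r_n = 191.8 kN; interior l_c = 70 − 22 = 48 → r_n = 225.6 kN.
  R_n,bearing = 1·191.8 + 2·225.6 = 643 kN → 0.75 × 643 = 482 kN.
Bolt shear governs: 263 kN.

263 kN (bolt shear governs)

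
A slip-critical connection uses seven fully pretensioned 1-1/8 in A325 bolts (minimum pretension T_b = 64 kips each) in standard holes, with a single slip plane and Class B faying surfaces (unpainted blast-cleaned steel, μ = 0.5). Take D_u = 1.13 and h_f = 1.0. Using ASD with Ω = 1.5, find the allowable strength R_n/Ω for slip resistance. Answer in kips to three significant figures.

169 kips

R_n = μ · D_u · h_f · T_b · n_s · n_b = 0.5 × 1.13 × 1.0 × 64 × 1 × 7 = 253.1 kips.
Allowable strength R_n/Ω = 253.1 / 1.5 = 169 kips.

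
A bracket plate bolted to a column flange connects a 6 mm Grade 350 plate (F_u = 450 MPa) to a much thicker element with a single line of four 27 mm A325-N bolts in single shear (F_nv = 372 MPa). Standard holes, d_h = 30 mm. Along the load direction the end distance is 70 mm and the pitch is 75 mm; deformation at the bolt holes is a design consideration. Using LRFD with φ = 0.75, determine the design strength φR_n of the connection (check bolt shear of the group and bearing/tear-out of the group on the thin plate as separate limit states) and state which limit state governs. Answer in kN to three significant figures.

Bolt shear: A_b = π·27²/4 = 572.6 mm²; R_n = 372 × 572.6 × 4 × 1 / 1000 = 852 kN → 0.75 × 852 = 639 kN.
Bearing (1.2 l_c t F_u ≤ 2.4 d t F_u): upper limit = 2.4·27·6·450 / 1000 = 175 kN.
  Edge l_c = 70 − 30/2 = 55 → r_n = 175 kN; interior l_c = 75 − 30 = 45 → r_n = 145.8 kN.
  R_n,bearing = 1·175 + 3·145.8 = 612.4 kN → 0.75 × 612.4 = 459 kN.
Bearing governs: 459 kN.

459 kN (bearing governs)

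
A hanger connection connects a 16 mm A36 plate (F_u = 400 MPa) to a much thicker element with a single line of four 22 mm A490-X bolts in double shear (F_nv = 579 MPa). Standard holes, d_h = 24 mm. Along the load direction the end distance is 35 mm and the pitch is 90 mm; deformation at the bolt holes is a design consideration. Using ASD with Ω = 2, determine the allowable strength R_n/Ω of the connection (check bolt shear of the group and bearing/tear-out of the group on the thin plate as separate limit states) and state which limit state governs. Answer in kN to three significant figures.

Bolt shear: A_b = π·22²/4 = 380.1 mm²; R_n = 579 × 380.1 × 4 × 2 / 1000 = 1761 kN → 1761 / 2 = 880 kN.
Bearing (1.2 l_c t F_u ≤ 2.4 d t F_u): upper limit = 2.4·22·16·400 / 1000 = 337.9 kN.
  Edge l_c = 35 − 24/2 = 23 → r_n = 176.6 kN; interior l_c = 90 − 24 = 66 → r_n = 337.9 kN.
  R_n,bearing = 1·176.6 + 3·337.9 = 1190 kN → 1190 / 2 = 595 kN.
Bearing governs: 595 kN.

595 kN (bearing governs)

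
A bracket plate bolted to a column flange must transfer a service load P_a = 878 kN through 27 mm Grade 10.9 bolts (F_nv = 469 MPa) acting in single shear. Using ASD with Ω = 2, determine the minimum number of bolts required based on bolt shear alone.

7 bolts

A_b = π·27²/4 = 572.6 mm².
Per-bolt allowable strength R_n/Ω = 469 × 572.6 × 1 / 1000 / 2 = 134.3 kN.
n ≥ 878 / 134.3 = 6.539 → use 7 bolts.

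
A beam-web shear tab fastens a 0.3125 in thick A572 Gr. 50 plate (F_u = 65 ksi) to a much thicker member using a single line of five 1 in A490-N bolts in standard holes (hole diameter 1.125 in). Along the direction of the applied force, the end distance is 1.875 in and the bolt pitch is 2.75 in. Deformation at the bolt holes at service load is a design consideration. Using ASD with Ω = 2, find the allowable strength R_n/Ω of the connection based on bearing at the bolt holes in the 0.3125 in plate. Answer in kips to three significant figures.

95.2 kips

Per bolt r_n = 1.2 l_c t F_u ≤ 2.4 d t F_u; upper limit = 2.4 × 1 × 0.3125 × 65 = 48.75 kips.
Edge bolt: l_c = 1.875 − 1.125/2 = 1.312 in → 1.2 × 1.312 × 0.3125 × 65 = 31.99 → r_n = 31.99 kips.
Interior bolts: l_c = 2.75 − 1.125 = 1.625 in → 1.2 × 1.625 × 0.3125 × 65 = 39.61 → r_n = 39.61 kips.
R_n = 1 × 31.99 + 4 × 39.61 = 190.4 kips.
Allowable strength R_n/Ω = 190.4 / 2 = 95.2 kips.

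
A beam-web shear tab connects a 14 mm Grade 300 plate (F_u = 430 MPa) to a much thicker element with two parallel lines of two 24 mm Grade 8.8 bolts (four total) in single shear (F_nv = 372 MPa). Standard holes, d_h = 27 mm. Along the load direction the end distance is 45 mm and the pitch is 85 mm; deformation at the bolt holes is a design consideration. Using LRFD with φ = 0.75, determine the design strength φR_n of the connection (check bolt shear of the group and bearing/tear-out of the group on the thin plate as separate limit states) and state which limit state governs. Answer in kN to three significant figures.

505 kN (bolt shear governs)

Bolt shear: A_b = π·24²/4 = 452.4 mm²; R_n = 372 × 452.4 × 4 × 1 / 1000 = 673.2 kN → 0.75 × 673.2 = 505 kN.
Bearing (1.2 l_c t F_u ≤ 2.4 d t F_u): upper limit = 2.4·24·14·430 / 1000 = 346.8 kN.
  Edge l_c = 45 − 27/2 = 31.5 → r_n = 227.6 kN; interior l_c = 85 − 27 = 58 → r_n = 346.8 kN.
  R_n,bearing = 2·227.6 + 2·346.8 = 1149 kN → 0.75 × 1149 = 861 kN.
Bolt shear governs: 505 kN.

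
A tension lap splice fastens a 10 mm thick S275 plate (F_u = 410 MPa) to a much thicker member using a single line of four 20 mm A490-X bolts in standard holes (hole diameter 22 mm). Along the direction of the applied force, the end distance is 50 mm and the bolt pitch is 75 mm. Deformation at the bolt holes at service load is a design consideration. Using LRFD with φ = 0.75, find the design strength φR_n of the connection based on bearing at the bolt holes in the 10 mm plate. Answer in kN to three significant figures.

Per bolt r_n = 1.2 l_c t F_u ≤ 2.4 d t F_u; upper limit = 2.4 × 20 × 10 × 410 / 1000 = 196.8 kN.
Edge bolt: l_c = 50 − 22/2 = 39 mm → 1.2 × 39 × 10 × 410 / 1000 = 191.9 → r_n = 191.9 kN.
Interior bolts: l_c = 75 − 22 = 53 mm → 1.2 × 53 × 10 × 410 / 1000 = 260.8 → r_n = 196.8 kN.
R_n = 1 × 191.9 + 3 × 196.8 = 782.3 kN.
Design strength φR_n = 0.75 × 782.3 = 587 kN.

587 kN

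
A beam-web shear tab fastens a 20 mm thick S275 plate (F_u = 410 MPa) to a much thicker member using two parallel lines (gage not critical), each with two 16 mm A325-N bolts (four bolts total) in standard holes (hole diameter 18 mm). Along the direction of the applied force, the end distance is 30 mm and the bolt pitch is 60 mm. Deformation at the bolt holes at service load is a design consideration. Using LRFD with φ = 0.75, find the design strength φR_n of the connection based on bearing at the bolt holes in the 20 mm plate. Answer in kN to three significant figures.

782 kN

Per bolt r_n = 1.2 l_c t F_u ≤ 2.4 d t F_u; upper limit = 2.4 × 16 × 20 × 410 / 1000 = 314.9 kN.
Edge bolt: l_c = 30 − 18/2 = 21 mm → 1.2 × 21 × 20 × 410 / 1000 = 206.6 → r_n = 206.6 kN.
Interior bolts: l_c = 60 − 18 = 42 mm → 1.2 × 42 × 20 × 410 / 1000 = 413.3 → r_n = 314.9 kN.
R_n = 2 × 206.6 + 2 × 314.9 = 1043 kN.
Design strength φR_n = 0.75 × 1043 = 782 kN.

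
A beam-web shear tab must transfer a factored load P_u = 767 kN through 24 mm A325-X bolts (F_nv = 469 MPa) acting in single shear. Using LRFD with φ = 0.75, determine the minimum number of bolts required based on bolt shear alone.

5 bolts

A_b = π·24²/4 = 452.4 mm².
Per-bolt design strength φR_n = 0.75 × 469 × 452.4 × 1 / 1000 = 159.1 kN.
n ≥ 767 / 159.1 = 4.82 → use 5 bolts.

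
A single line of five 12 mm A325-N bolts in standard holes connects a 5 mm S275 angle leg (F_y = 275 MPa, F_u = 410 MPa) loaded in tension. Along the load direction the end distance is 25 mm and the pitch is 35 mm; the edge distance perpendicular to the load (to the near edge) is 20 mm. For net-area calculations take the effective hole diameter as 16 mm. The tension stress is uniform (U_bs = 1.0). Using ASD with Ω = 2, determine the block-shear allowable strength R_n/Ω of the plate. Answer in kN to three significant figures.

Shear plane L_v = 25 + 4·35 = 165 mm; A_gv = 165 × 5 = 825 mm².
A_nv = (165 − 4.5·16) × 5 = 465 mm².
A_nt = (20 − 0.5·16) × 5 = 60 mm².
0.6 F_u A_nv = 114.4 kN; 0.6 F_y A_gv = 136.1 kN → shear rupture governs the shear term.
R_n = 114.4 + 1.0 × 410 × 60 / 1000 = 139 kN.
Allowable strength R_n/Ω = 139 / 2 = 69.5 kN.

69.5 kN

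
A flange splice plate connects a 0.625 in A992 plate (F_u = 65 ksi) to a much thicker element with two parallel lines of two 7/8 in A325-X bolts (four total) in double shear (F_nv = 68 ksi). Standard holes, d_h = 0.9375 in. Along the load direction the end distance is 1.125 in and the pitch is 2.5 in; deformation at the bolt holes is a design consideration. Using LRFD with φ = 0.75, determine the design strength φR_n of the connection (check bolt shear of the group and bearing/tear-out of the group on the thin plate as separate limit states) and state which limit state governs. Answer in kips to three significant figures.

162 kips (bearing governs)

Bolt shear: A_b = π·0.875²/4 = 0.6013 in²; R_n = 68 × 0.6013 × 4 × 2 = 327.1 kips → 0.75 × 327.1 = 245 kips.
Bearing (1.2 l_c t F_u ≤ 2.4 d t F_u): upper limit = 2.4·0.875·0.625·65 = 85.31 kips.
  Edge l_c = 1.125 − 0.9375/2 = 0.6562 → r_n = 31.99 kips; interior l_c = 2.5 − 0.9375 = 1.562 → r_n = 76.17 kips.
  R_n,bearing = 2·31.99 + 2·76.17 = 216.3 kips → 0.75 × 216.3 = 162 kips.
Bearing governs: 162 kips.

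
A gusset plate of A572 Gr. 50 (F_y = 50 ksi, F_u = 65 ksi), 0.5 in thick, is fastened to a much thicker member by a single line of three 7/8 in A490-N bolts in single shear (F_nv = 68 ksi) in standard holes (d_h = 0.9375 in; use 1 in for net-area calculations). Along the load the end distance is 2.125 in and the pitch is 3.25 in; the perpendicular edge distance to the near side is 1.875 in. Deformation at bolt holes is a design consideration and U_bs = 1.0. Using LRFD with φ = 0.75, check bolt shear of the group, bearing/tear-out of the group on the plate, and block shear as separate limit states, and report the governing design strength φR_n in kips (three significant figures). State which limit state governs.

92 kips (bolt shear governs)

Bolt shear: A_b = π·0.875²/4 = 0.6013 in²; R_n = 68 × 0.6013 × 3 × 1 = 122.7 kips → 0.75 × 122.7 = 92 kips.
Bearing: edge l_c = 1.656, r_n = 64.59 kips; interior l_c = 2.312, r_n = 68.25 kips; R_n = 64.59 + 2·68.25 = 201.1 kips → 151 kips.
Block shear: A_gv = 4.312, A_nv = 3.062, A_nt = 0.6875 in²; R_n = min(0.6F_uA_nv, 0.6F_yA_gv) + U_bs·F_u·A_nt = 164.1 kips → 123 kips.
Bolt shear governs: 92 kips.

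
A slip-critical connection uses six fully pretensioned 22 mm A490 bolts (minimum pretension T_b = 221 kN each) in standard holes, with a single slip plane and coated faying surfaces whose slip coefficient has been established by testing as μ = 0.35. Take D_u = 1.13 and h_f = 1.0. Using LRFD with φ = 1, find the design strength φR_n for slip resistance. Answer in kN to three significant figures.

R_n = μ · D_u · h_f · T_b · n_s · n_b = 0.35 × 1.13 × 1.0 × 221 × 1 × 6 = 524.4 kN.
Design strength φR_n = 1 × 524.4 = 524 kN.

524 kN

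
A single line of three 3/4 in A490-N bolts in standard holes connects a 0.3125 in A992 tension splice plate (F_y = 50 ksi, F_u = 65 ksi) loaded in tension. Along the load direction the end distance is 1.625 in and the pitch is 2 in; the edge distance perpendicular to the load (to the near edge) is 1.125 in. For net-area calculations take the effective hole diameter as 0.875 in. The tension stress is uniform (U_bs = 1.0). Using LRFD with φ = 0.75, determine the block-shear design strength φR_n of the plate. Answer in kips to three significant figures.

41.9 kips

Shear plane L_v = 1.625 + 2·2 = 5.625 in; A_gv = 5.625 × 0.3125 = 1.758 in².
A_nv = (5.625 − 2.5·0.875) × 0.3125 = 1.074 in².
A_nt = (1.125 − 0.5·0.875) × 0.3125 = 0.2148 in².
0.6 F_u A_nv = 41.89 kips; 0.6 F_y A_gv = 52.73 kips → shear rupture governs the shear term.
R_n = 41.89 + 1.0 × 65 × 0.2148 = 55.86 kips.
Design strength φR_n = 0.75 × 55.86 = 41.9 kips.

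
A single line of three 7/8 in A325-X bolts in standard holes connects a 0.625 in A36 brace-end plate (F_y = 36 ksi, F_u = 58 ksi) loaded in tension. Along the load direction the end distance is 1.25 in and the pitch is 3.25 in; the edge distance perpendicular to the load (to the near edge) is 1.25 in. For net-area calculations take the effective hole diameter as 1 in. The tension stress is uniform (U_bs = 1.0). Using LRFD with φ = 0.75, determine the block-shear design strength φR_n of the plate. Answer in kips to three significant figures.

98.9 kips

Shear plane L_v = 1.25 + 2·3.25 = 7.75 in; A_gv = 7.75 × 0.625 = 4.844 in².
A_nv = (7.75 − 2.5·1) × 0.625 = 3.281 in².
A_nt = (1.25 − 0.5·1) × 0.625 = 0.4688 in².
0.6 F_u A_nv = 114.2 kips; 0.6 F_y A_gv = 104.6 kips → shear yielding governs the shear term.
R_n = 104.6 + 1.0 × 58 × 0.4688 = 131.8 kips.
Design strength φR_n = 0.75 × 131.8 = 98.9 kips.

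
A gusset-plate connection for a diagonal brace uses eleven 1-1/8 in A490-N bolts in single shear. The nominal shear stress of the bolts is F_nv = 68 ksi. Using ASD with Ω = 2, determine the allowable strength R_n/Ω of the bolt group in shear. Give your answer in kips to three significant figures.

A_b = π × 1.125² / 4 = 0.994 in².
R_n = F_nv · A_b · n · n_s = 68 × 0.994 × 11 × 1 = 743.5 kips.
Allowable strength R_n/Ω = 743.5 / 2 = 372 kips.

372 kips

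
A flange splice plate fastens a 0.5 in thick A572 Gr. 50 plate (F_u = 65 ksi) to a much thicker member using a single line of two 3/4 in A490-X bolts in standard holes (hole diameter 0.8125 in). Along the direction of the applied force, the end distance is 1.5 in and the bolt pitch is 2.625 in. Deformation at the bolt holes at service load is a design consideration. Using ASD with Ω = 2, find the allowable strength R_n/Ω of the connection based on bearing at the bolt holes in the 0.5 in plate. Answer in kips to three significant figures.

Per bolt r_n = 1.2 l_c t F_u ≤ 2.4 d t F_u; upper limit = 2.4 × 0.75 × 0.5 × 65 = 58.5 kips.
Edge bolt: l_c = 1.5 − 0.8125/2 = 1.094 in → 1.2 × 1.094 × 0.5 × 65 = 42.66 → r_n = 42.66 kips.
Interior bolts: l_c = 2.625 − 0.8125 = 1.812 in → 1.2 × 1.812 × 0.5 × 65 = 70.69 → r_n = 58.5 kips.
R_n = 1 × 42.66 + 1 × 58.5 = 101.2 kips.
Allowable strength R_n/Ω = 101.2 / 2 = 50.6 kips.

50.6 kips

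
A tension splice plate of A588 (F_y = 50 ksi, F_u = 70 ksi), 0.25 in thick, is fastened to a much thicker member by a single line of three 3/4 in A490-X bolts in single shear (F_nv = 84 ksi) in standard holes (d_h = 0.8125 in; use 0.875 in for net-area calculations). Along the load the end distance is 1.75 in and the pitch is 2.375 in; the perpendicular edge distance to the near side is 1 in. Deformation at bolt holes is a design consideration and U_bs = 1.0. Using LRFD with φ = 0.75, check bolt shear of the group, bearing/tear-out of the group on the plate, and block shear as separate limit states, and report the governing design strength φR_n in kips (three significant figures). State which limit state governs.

Bolt shear: A_b = π·0.75²/4 = 0.4418 in²; R_n = 84 × 0.4418 × 3 × 1 = 111.3 kips → 0.75 × 111.3 = 83.5 kips.
Bearing: edge l_c = 1.344, r_n = 28.22 kips; interior l_c = 1.562, r_n = 31.5 kips; R_n = 28.22 + 2·31.5 = 91.22 kips → 68.4 kips.
Block shear: A_gv = 1.625, A_nv = 1.078, A_nt = 0.1406 in²; R_n = min(0.6F_uA_nv, 0.6F_yA_gv) + U_bs·F_u·A_nt = 55.12 kips → 41.3 kips.
Block shear governs: 41.3 kips.

41.3 kips (block shear governs)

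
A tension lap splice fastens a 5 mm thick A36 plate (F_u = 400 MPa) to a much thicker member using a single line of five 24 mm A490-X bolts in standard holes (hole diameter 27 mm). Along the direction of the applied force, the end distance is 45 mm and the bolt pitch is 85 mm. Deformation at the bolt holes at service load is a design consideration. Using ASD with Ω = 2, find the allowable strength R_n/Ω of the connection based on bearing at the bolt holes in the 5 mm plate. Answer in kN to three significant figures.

Per bolt r_n = 1.2 l_c t F_u ≤ 2.4 d t F_u; upper limit = 2.4 × 24 × 5 × 400 / 1000 = 115.2 kN.
Edge bolt: l_c = 45 − 27/2 = 31.5 mm → 1.2 × 31.5 × 5 × 400 / 1000 = 75.6 → r_n = 75.6 kN.
Interior bolts: l_c = 85 − 27 = 58 mm → 1.2 × 58 × 5 × 400 / 1000 = 139.2 → r_n = 115.2 kN.
R_n = 1 × 75.6 + 4 × 115.2 = 536.4 kN.
Allowable strength R_n/Ω = 536.4 / 2 = 268 kN.

268 kN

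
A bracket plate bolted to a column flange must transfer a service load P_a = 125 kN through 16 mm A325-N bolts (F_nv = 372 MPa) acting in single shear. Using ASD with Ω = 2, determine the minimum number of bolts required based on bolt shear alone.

A_b = π·16²/4 = 201.1 mm².
Per-bolt allowable strength R_n/Ω = 372 × 201.1 × 1 / 1000 / 2 = 37.4 kN.
n ≥ 125 / 37.4 = 3.342 → use 4 bolts.

4 bolts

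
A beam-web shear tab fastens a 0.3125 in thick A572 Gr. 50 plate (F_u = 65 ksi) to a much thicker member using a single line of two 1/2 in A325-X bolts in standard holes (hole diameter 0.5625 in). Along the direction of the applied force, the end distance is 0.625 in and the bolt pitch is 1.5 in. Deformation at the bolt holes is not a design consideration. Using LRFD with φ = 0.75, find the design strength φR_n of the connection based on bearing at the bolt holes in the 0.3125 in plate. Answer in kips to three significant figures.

29.3 kips

Per bolt r_n = 1.5 l_c t F_u ≤ 3.0 d t F_u; upper limit = 3.0 × 0.5 × 0.3125 × 65 = 30.47 kips.
Edge bolt: l_c = 0.625 − 0.5625/2 = 0.3438 in → 1.5 × 0.3438 × 0.3125 × 65 = 10.47 → r_n = 10.47 kips.
Interior bolts: l_c = 1.5 − 0.5625 = 0.9375 in → 1.5 × 0.9375 × 0.3125 × 65 = 28.56 → r_n = 28.56 kips.
R_n = 1 × 10.47 + 1 × 28.56 = 39.04 kips.
Design strength φR_n = 0.75 × 39.04 = 29.3 kips.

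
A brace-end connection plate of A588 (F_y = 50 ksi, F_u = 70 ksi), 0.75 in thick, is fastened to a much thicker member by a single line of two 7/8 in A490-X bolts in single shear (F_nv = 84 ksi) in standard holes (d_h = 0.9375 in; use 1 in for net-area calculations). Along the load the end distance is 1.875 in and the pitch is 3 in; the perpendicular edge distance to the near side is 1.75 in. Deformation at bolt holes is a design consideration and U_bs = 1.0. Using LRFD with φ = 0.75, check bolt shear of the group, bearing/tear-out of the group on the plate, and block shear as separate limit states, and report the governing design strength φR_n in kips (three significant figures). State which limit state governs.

75.8 kips (bolt shear governs)

Bolt shear: A_b = π·0.875²/4 = 0.6013 in²; R_n = 84 × 0.6013 × 2 × 1 = 101 kips → 0.75 × 101 = 75.8 kips.
Bearing: edge l_c = 1.406, r_n = 88.59 kips; interior l_c = 2.062, r_n = 110.3 kips; R_n = 88.59 + 1·110.3 = 198.8 kips → 149 kips.
Block shear: A_gv = 3.656, A_nv = 2.531, A_nt = 0.9375 in²; R_n = min(0.6F_uA_nv, 0.6F_yA_gv) + U_bs·F_u·A_nt = 171.9 kips → 129 kips.
Bolt shear governs: 75.8 kips.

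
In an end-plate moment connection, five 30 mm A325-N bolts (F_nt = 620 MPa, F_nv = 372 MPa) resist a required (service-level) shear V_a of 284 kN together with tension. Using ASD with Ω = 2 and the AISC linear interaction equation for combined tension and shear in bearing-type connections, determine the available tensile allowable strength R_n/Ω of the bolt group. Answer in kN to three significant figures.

A_b = π·30²/4 = 706.9 mm²; f_rv = 284 × 1000 / (5 × 706.9) = 80.36 MPa.
F'_nt = 1.3 F_nt − (Ω F_nt / F_nv) f_rv = 1.3·620 − (2·620/372)·80.36 = 538.1 MPa, capped at F_nt → F'_nt = 538.1 MPa.
R_n = F'_nt · A_b · n = 538.1 × 706.9 × 5 / 1000 = 1902 kN.
Allowable strength R_n/Ω = 1902 / 2 = 951 kN.

951 kN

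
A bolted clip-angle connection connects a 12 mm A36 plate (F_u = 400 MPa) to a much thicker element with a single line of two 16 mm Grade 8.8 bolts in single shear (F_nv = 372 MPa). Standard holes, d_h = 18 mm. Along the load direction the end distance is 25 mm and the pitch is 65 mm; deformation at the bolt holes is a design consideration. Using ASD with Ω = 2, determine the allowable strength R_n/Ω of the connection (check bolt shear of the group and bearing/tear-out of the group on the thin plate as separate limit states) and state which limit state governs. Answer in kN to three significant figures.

Bolt shear: A_b = π·16²/4 = 201.1 mm²; R_n = 372 × 201.1 × 2 × 1 / 1000 = 149.6 kN → 149.6 / 2 = 74.8 kN.
Bearing (1.2 l_c t F_u ≤ 2.4 d t F_u): upper limit = 2.4·16·12·400 / 1000 = 184.3 kN.
  Edge l_c = 25 − 18/2 = 16 → r_n = 92.16 kN; interior l_c = 65 − 18 = 47 → r_n = 184.3 kN.
  R_n,bearing = 1·92.16 + 1·184.3 = 276.5 kN → 276.5 / 2 = 138 kN.
Bolt shear governs: 74.8 kN.

74.8 kN (bolt shear governs)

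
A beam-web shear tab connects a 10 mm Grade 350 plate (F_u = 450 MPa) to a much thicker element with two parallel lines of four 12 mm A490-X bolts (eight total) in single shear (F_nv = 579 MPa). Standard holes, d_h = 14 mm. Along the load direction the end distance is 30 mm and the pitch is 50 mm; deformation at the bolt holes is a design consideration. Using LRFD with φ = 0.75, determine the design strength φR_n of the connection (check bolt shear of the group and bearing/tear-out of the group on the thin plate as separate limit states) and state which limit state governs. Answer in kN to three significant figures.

393 kN (bolt shear governs)

Bolt shear: A_b = π·12²/4 = 113.1 mm²; R_n = 579 × 113.1 × 8 × 1 / 1000 = 523.9 kN → 0.75 × 523.9 = 393 kN.
Bearing (1.2 l_c t F_u ≤ 2.4 d t F_u): upper limit = 2.4·12·10·450 / 1000 = 129.6 kN.
  Edge l_c = 30 − 14/2 = 23 → r_n = 124.2 kN; interior l_c = 50 − 14 = 36 → r_n = 129.6 kN.
  R_n,bearing = 2·124.2 + 6·129.6 = 1026 kN → 0.75 × 1026 = 770 kN.
Bolt shear governs: 393 kN.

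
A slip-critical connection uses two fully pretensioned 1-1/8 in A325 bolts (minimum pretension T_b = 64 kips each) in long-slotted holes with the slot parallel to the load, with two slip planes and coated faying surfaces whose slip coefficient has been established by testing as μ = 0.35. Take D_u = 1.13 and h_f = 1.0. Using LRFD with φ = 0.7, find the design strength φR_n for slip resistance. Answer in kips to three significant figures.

R_n = μ · D_u · h_f · T_b · n_s · n_b = 0.35 × 1.13 × 1.0 × 64 × 2 × 2 = 101.2 kips.
Design strength φR_n = 0.7 × 101.2 = 70.9 kips.

70.9 kips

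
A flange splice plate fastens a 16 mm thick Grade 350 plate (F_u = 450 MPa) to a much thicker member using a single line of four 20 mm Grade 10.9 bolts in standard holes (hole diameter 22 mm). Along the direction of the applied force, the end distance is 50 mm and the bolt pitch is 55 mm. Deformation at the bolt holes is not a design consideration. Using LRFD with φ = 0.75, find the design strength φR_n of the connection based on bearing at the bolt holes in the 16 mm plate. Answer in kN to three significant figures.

Per bolt r_n = 1.5 l_c t F_u ≤ 3.0 d t F_u; upper limit = 3.0 × 20 × 16 × 450 / 1000 = 432 kN.
Edge bolt: l_c = 50 − 22/2 = 39 mm → 1.5 × 39 × 16 × 450 / 1000 = 421.2 → r_n = 421.2 kN.
Interior bolts: l_c = 55 − 22 = 33 mm → 1.5 × 33 × 16 × 450 / 1000 = 356.4 → r_n = 356.4 kN.
R_n = 1 × 421.2 + 3 × 356.4 = 1490 kN.
Design strength φR_n = 0.75 × 1490 = 1120 kN.

1120 kN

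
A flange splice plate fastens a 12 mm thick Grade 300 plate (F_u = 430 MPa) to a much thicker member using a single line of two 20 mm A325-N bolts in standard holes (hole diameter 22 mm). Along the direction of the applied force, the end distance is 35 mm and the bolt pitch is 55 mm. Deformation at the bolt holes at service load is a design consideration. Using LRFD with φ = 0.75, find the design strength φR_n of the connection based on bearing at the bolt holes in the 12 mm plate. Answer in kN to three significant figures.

Per bolt r_n = 1.2 l_c t F_u ≤ 2.4 d t F_u; upper limit = 2.4 × 20 × 12 × 430 / 1000 = 247.7 kN.
Edge bolt: l_c = 35 − 22/2 = 24 mm → 1.2 × 24 × 12 × 430 / 1000 = 148.6 → r_n = 148.6 kN.
Interior bolts: l_c = 55 − 22 = 33 mm → 1.2 × 33 × 12 × 430 / 1000 = 204.3 → r_n = 204.3 kN.
R_n = 1 × 148.6 + 1 × 204.3 = 352.9 kN.
Design strength φR_n = 0.75 × 352.9 = 265 kN.

265 kN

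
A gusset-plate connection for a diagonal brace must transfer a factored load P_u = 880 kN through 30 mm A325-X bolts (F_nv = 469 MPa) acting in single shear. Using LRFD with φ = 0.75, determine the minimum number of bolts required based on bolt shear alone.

A_b = π·30²/4 = 706.9 mm².
Per-bolt design strength φR_n = 0.75 × 469 × 706.9 × 1 / 1000 = 248.6 kN.
n ≥ 880 / 248.6 = 3.539 → use 4 bolts.

4 bolts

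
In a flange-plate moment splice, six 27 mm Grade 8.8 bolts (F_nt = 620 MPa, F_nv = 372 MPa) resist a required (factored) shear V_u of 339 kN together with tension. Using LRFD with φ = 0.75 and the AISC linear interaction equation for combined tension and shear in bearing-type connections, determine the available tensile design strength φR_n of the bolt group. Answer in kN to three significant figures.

1510 kN

A_b = π·27²/4 = 572.6 mm²; f_rv = 339 × 1000 / (6 × 572.6) = 98.68 MPa.
F'_nt = 1.3 F_nt − (F_nt / φF_nv) f_rv = 1.3·620 − (620/(0.75·372))·98.68 = 586.7 MPa, capped at F_nt → F'_nt = 586.7 MPa.
R_n = F'_nt · A_b · n = 586.7 × 572.6 × 6 / 1000 = 2016 kN.
Design strength φR_n = 0.75 × 2016 = 1510 kN.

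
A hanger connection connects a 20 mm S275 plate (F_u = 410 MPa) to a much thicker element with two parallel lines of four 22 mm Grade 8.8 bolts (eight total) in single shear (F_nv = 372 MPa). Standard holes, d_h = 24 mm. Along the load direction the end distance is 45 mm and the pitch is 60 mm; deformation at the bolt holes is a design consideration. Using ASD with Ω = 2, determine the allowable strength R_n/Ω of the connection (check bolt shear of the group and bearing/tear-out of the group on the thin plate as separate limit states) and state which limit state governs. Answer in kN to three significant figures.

Bolt shear: A_b = π·22²/4 = 380.1 mm²; R_n = 372 × 380.1 × 8 × 1 / 1000 = 1131 kN → 1131 / 2 = 566 kN.
Bearing (1.2 l_c t F_u ≤ 2.4 d t F_u): upper limit = 2.4·22·20·410 / 1000 = 433 kN.
  Edge l_c = 45 − 24/2 = 33 → r_n = 324.7 kN; interior l_c = 60 − 24 = 36 → r_n = 354.2 kN.
  R_n,bearing = 2·324.7 + 6·354.2 = 2775 kN → 2775 / 2 = 1390 kN.
Bolt shear governs: 566 kN.

566 kN (bolt shear governs)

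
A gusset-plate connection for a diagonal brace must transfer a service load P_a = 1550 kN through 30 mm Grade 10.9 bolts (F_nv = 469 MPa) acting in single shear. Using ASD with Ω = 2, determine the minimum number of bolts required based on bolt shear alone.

10 bolts

A_b = π·30²/4 = 706.9 mm².
Per-bolt allowable strength R_n/Ω = 469 × 706.9 × 1 / 1000 / 2 = 165.8 kN.
n ≥ 1550 / 165.8 = 9.351 → use 10 bolts.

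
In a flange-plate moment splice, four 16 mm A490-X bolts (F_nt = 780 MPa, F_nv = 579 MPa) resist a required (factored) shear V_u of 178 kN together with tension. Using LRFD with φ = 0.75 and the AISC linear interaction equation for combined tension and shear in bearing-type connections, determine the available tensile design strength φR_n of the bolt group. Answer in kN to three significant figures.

A_b = π·16²/4 = 201.1 mm²; f_rv = 178 × 1000 / (4 × 201.1) = 221.3 MPa.
F'_nt = 1.3 F_nt − (F_nt / φF_nv) f_rv = 1.3·780 − (780/(0.75·579))·221.3 = 616.5 MPa, capped at F_nt → F'_nt = 616.5 MPa.
R_n = F'_nt · A_b · n = 616.5 × 201.1 × 4 / 1000 = 495.8 kN.
Design strength φR_n = 0.75 × 495.8 = 372 kN.

372 kN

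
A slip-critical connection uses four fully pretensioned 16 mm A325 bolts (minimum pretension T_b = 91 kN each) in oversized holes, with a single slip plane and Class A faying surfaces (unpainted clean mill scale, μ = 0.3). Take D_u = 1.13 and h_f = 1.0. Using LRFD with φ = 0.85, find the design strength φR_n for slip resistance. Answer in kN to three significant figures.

105 kN

R_n = μ · D_u · h_f · T_b · n_s · n_b = 0.3 × 1.13 × 1.0 × 91 × 1 × 4 = 123.4 kN.
Design strength φR_n = 0.85 × 123.4 = 105 kN.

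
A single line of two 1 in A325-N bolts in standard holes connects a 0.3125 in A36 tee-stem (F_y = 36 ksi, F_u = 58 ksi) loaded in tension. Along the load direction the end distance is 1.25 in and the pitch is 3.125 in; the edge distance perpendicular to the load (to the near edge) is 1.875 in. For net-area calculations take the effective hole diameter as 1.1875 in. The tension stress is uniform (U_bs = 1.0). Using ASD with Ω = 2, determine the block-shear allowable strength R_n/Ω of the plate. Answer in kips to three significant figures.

25.7 kips

Shear plane L_v = 1.25 + 1·3.125 = 4.375 in; A_gv = 4.375 × 0.3125 = 1.367 in².
A_nv = (4.375 − 1.5·1.1875) × 0.3125 = 0.8105 in².
A_nt = (1.875 − 0.5·1.1875) × 0.3125 = 0.4004 in².
0.6 F_u A_nv = 28.21 kips; 0.6 F_y A_gv = 29.53 kips → shear rupture governs the shear term.
R_n = 28.21 + 1.0 × 58 × 0.4004 = 51.43 kips.
Allowable strength R_n/Ω = 51.43 / 2 = 25.7 kips.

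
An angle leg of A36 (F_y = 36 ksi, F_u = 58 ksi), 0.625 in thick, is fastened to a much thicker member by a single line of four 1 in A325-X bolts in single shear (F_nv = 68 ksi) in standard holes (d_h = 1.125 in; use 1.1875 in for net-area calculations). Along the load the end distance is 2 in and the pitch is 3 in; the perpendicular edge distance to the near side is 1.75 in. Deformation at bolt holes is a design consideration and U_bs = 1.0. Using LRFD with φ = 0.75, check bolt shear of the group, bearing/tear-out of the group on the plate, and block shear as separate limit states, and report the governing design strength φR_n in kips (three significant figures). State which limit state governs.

143 kips (block shear governs)

Bolt shear: A_b = π·1²/4 = 0.7854 in²; R_n = 68 × 0.7854 × 4 × 1 = 213.6 kips → 0.75 × 213.6 = 160 kips.
Bearing: edge l_c = 1.438, r_n = 62.53 kips; interior l_c = 1.875, r_n = 81.56 kips; R_n = 62.53 + 3·81.56 = 307.2 kips → 230 kips.
Block shear: A_gv = 6.875, A_nv = 4.277, A_nt = 0.7227 in²; R_n = min(0.6F_uA_nv, 0.6F_yA_gv) + U_bs·F_u·A_nt = 190.4 kips → 143 kips.
Block shear governs: 143 kips.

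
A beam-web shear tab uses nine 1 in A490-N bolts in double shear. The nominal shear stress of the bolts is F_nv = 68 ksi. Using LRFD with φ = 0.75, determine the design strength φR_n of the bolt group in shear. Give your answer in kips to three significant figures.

A_b = π × 1² / 4 = 0.7854 in².
R_n = F_nv · A_b · n · n_s = 68 × 0.7854 × 9 × 2 = 961.3 kips.
Design strength φR_n = 0.75 × 961.3 = 721 kips.

721 kips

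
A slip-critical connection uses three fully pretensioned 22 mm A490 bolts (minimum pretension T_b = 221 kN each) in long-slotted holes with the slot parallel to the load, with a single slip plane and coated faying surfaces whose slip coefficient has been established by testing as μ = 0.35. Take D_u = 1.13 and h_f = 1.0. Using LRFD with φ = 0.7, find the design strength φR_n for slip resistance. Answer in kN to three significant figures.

R_n = μ · D_u · h_f · T_b · n_s · n_b = 0.35 × 1.13 × 1.0 × 221 × 1 × 3 = 262.2 kN.
Design strength φR_n = 0.7 × 262.2 = 184 kN.

184 kN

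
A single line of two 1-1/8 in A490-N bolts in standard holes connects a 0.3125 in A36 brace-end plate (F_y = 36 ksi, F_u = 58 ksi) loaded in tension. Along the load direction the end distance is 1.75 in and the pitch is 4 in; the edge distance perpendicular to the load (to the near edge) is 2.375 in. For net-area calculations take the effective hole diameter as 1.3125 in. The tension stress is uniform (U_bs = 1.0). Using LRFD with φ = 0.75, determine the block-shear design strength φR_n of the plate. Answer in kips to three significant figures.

Shear plane L_v = 1.75 + 1·4 = 5.75 in; A_gv = 5.75 × 0.3125 = 1.797 in².
A_nv = (5.75 − 1.5·1.3125) × 0.3125 = 1.182 in².
A_nt = (2.375 − 0.5·1.3125) × 0.3125 = 0.5371 in².
0.6 F_u A_nv = 41.12 kips; 0.6 F_y A_gv = 38.81 kips → shear yielding governs the shear term.
R_n = 38.81 + 1.0 × 58 × 0.5371 = 69.96 kips.
Design strength φR_n = 0.75 × 69.96 = 52.5 kips.

52.5 kips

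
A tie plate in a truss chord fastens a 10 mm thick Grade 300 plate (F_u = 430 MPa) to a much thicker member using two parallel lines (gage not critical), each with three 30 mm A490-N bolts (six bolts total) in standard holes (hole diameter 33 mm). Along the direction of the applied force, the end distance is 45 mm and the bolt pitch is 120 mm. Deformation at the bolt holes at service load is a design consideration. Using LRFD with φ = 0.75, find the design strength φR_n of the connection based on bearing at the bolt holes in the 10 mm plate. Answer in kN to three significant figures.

1150 kN

Per bolt r_n = 1.2 l_c t F_u ≤ 2.4 d t F_u; upper limit = 2.4 × 30 × 10 × 430 / 1000 = 309.6 kN.
Edge bolt: l_c = 45 − 33/2 = 28.5 mm → 1.2 × 28.5 × 10 × 430 / 1000 = 147.1 → r_n = 147.1 kN.
Interior bolts: l_c = 120 − 33 = 87 mm → 1.2 × 87 × 10 × 430 / 1000 = 448.9 → r_n = 309.6 kN.
R_n = 2 × 147.1 + 4 × 309.6 = 1533 kN.
Design strength φR_n = 0.75 × 1533 = 1150 kN.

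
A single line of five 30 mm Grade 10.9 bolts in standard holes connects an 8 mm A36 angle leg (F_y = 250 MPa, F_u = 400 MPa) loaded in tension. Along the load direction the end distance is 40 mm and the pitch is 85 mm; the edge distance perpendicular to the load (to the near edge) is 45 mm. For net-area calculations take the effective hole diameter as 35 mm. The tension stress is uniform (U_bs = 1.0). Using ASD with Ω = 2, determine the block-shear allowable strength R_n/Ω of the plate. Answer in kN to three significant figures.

258 kN

Shear plane L_v = 40 + 4·85 = 380 mm; A_gv = 380 × 8 = 3040 mm².
A_nv = (380 − 4.5·35) × 8 = 1780 mm².
A_nt = (45 − 0.5·35) × 8 = 220 mm².
0.6 F_u A_nv = 427.2 kN; 0.6 F_y A_gv = 456 kN → shear rupture governs the shear term.
R_n = 427.2 + 1.0 × 400 × 220 / 1000 = 515.2 kN.
Allowable strength R_n/Ω = 515.2 / 2 = 258 kN.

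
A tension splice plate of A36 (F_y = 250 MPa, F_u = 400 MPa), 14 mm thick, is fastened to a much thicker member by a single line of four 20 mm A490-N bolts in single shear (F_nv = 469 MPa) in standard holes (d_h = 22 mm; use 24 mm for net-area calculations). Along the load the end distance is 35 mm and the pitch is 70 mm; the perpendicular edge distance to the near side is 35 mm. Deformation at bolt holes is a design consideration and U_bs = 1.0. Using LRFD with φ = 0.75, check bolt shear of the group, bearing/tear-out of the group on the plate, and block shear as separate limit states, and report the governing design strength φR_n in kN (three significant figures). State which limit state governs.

442 kN (bolt shear governs)

Bolt shear: A_b = π·20²/4 = 314.2 mm²; R_n = 469 × 314.2 × 4 × 1 / 1000 = 589.4 kN → 0.75 × 589.4 = 442 kN.
Bearing: edge l_c = 24, r_n = 161.3 kN; interior l_c = 48, r_n = 268.8 kN; R_n = 161.3 + 3·268.8 = 967.7 kN → 726 kN.
Block shear: A_gv = 3430, A_nv = 2254, A_nt = 322 mm²; R_n = min(0.6F_uA_nv, 0.6F_yA_gv) + U_bs·F_u·A_nt = 643.3 kN → 482 kN.
Bolt shear governs: 442 kN.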